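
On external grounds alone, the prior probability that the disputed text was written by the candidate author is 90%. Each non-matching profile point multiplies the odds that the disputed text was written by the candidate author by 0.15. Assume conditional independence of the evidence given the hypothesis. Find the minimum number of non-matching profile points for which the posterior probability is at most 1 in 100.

Prior odds = 0.9/0.1 = 9.
Likelihood ratio per non-matching profile point = 0.15.
Target odds: 0.01 ÷ 0.99 = 1/99.
Require 0.15ⁿ ≤ 1/99 ÷ 9 = 1/891.
0.15³ = 0.003375 is still above 1/891 but 0.15⁴ = 81/160000 is at or below it, so n = 4.

4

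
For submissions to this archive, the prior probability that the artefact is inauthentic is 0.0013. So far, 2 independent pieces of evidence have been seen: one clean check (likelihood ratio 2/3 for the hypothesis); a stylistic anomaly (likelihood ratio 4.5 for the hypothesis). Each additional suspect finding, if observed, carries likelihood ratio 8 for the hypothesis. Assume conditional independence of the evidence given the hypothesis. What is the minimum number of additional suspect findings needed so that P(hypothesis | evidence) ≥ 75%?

Prior odds = 0.0013/0.9987 = 13/9987.
Combined Bayes factor of the evidence already in hand = (2/3) × 4.5 = 3.
Odds after that evidence = (13/9987) × 3 = 13/3329.
Target odds = 0.75/0.25 = 3.
Need 8ⁿ ≥ 3 ÷ (13/3329) = 9987/13.
8³ = 512 falls short of 9987/13 but 8⁴ = 4096 reaches it, so n = 4.

4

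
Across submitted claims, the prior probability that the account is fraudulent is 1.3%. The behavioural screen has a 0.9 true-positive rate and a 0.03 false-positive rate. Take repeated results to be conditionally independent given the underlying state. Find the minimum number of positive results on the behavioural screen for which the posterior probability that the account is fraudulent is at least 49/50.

3

Prior odds = 0.013/0.987 = 13/987.
Likelihood ratio of a positive result = 0.9/0.03 = 30.
Target posterior odds = 0.98/0.02 = 49.
Require 30ⁿ ≥ 49 ÷ (13/987) = 48363/13.
30² = 900 falls short of 48363/13 but 30³ = 27000 reaches it, so n = 3.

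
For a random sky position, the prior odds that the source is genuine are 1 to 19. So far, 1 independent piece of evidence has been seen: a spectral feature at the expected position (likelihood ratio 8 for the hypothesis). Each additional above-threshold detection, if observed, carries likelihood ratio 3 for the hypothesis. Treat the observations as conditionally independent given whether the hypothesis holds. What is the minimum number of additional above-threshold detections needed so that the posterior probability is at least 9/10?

Prior odds = 1/19.
Bayes factor of the evidence already in hand = 8.
Odds after that evidence = (1/19) × 8 = 8/19.
Target odds = 0.9/0.1 = 9.
Need 3ⁿ ≥ 9 ÷ (8/19) = 21.375.
3² = 9 falls short of 21.375 but 3³ = 27 reaches it, so n = 3.

3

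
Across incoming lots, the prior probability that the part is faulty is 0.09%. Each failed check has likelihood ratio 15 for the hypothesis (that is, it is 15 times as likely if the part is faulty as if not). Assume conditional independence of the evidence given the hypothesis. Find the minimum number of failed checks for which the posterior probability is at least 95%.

Prior odds: 0.0009 ÷ 0.9991 = 9/9991.
Likelihood ratio per failed check = 15.
Target posterior odds = 0.95/0.05 = 19.
Require 15ⁿ ≥ 19 ÷ (9/9991) = 189829/9.
15³ = 3375 falls short of 189829/9 but 15⁴ = 50625 reaches it, so n = 4.

4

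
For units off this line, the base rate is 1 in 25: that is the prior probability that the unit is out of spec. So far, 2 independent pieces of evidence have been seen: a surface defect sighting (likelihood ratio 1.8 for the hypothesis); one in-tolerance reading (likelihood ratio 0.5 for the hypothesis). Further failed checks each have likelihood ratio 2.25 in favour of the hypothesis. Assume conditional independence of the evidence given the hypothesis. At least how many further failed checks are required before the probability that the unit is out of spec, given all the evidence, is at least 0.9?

Prior odds = 0.04/0.96 = 1/24.
Combined Bayes factor of the evidence already in hand = 1.8 × 0.5 = 0.9.
Odds after that evidence = (1/24) × 0.9 = 0.0375.
Target odds = 0.9/0.1 = 9.
Need 2.25ⁿ ≥ 9 ÷ 0.0375 = 240.
2.25⁶ = 531441/4096 falls short of 240 but 2.25⁷ = 4782969/16384 reaches it, so n = 7.

7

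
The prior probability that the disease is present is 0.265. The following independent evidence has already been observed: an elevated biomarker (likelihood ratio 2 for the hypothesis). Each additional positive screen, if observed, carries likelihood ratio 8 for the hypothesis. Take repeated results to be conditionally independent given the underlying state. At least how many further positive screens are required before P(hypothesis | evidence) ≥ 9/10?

2

Prior odds = 0.265/0.735 = 53/147.
Bayes factor of the evidence already in hand = 2.
Odds after that evidence = (53/147) × 2 = 106/147.
Target odds = 0.9/0.1 = 9.
Need 8ⁿ ≥ 9 ÷ (106/147) = 1323/106.
8¹ = 8 falls short of 1323/106 but 8² = 64 reaches it, so n = 2.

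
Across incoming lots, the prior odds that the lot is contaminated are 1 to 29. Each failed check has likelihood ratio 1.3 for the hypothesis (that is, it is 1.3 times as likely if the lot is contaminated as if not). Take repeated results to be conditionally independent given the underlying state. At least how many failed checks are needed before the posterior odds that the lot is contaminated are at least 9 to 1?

22

Prior odds = 1/29.
Likelihood ratio per failed check = 1.3.
Target odds = 9.
Need (1/29) × 1.3ⁿ ≥ 9, i.e. 1.3ⁿ ≥ 261.
1.3²¹ ≈247.065 falls short of 261 but 1.3²² ≈321.184 reaches it, so n = 22.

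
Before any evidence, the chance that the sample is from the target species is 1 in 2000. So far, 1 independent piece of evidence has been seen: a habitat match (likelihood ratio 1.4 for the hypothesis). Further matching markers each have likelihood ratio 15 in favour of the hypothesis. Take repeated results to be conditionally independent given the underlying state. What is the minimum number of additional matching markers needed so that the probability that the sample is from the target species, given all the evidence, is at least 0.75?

Prior odds = 0.0005/0.9995 = 1/1999.
Bayes factor of the evidence already in hand = 1.4.
Odds after that evidence = (1/1999) × 1.4 = 7/9995.
Target odds = 0.75/0.25 = 3.
Need 15ⁿ ≥ 3 ÷ (7/9995) = 29985/7.
15³ = 3375 falls short of 29985/7 but 15⁴ = 50625 reaches it, so n = 4.

4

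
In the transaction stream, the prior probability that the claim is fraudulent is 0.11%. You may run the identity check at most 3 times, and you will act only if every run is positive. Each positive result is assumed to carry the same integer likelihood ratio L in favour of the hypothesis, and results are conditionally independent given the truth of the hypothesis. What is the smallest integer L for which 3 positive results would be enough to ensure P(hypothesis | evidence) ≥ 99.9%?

Prior odds = 0.0011/0.9989 = 11/9989.
Target odds = 0.999/0.001 = 999.
Need L³ ≥ 999 ÷ (11/9989) = 9979011/11.
96³ = 884736 < 9979011/11 ≤ 912673 = 97³, so L = 97.

97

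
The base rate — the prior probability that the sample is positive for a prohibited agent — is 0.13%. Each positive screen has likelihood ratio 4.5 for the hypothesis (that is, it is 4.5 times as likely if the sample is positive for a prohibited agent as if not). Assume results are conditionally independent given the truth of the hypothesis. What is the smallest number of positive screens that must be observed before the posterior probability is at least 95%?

Prior odds = 0.0013/0.9987 = 13/9987.
Likelihood ratio per positive screen = 4.5.
Target odds: 0.95 ÷ 0.05 = 19.
Require 4.5ⁿ ≥ 19 ÷ (13/9987) = 189753/13.
4.5⁶ = 8303.765625 falls short of 189753/13 but 4.5⁷ = 4782969/128 reaches it, so n = 7.

7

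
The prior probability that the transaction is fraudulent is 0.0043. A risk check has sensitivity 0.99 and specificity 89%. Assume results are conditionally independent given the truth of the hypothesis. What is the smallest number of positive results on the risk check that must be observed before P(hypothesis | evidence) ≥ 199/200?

5

Prior odds: 0.0043 ÷ 0.9957 = 43/9957.
False-positive rate = 1 − 0.89 = 0.11; likelihood ratio of a positive = 0.99/0.11 = 9.
Target odds: 0.995 ÷ 0.005 = 199.
Need (43/9957) × 9ⁿ ≥ 199, i.e. 9ⁿ ≥ 1981443/43.
9⁴ = 6561 falls short of 1981443/43 but 9⁵ = 59049 reaches it, so n = 5.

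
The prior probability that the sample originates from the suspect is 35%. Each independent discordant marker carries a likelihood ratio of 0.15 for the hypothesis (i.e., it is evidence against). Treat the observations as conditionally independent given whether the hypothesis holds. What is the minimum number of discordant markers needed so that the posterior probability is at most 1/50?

2

Prior odds: 0.35 ÷ 0.65 = 7/13.
Likelihood ratio per discordant marker = 0.15.
Target odds: 0.02 ÷ 0.98 = 1/49.
Need (7/13) × 0.15ⁿ ≤ 1/49, i.e. 0.15ⁿ ≤ 13/343.
0.15¹ = 0.15 is still above 13/343 but 0.15² = 0.0225 is at or below it, so n = 2.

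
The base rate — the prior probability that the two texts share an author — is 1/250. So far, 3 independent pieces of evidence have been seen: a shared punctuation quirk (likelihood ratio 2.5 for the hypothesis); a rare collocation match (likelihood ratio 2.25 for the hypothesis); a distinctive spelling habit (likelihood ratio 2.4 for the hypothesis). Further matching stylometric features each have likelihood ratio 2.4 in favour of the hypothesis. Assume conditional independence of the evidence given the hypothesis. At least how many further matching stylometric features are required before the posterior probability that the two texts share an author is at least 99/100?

Prior odds = 0.004/0.996 = 1/249.
Combined Bayes factor of the evidence already in hand = 2.5 × 2.25 × 2.4 = 13.5.
Odds after that evidence = (1/249) × 13.5 = 9/166.
Target odds = 0.99/0.01 = 99.
Need 2.4ⁿ ≥ 99 ÷ (9/166) = 1826.
2.4⁸ = 429981696/390625 falls short of 1826 but 2.4⁹ ≈2641.81 reaches it, so n = 9.

9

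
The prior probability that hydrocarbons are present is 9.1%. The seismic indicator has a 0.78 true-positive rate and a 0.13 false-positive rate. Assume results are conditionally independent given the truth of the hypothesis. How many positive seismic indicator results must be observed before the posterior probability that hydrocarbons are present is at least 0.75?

Prior odds: 0.091 ÷ 0.909 = 91/909.
Likelihood ratio of a positive result = 0.78/0.13 = 6.
Target odds: 0.75 ÷ 0.25 = 3.
Require 6ⁿ ≥ 3 ÷ (91/909) = 2727/91.
6¹ = 6 falls short of 2727/91 but 6² = 36 reaches it, so n = 2.

2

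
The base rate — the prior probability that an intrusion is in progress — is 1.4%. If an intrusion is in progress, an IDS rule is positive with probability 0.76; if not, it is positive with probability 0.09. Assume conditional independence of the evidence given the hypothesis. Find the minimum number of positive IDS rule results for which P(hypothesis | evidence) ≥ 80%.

3

Prior odds = 0.014/0.986 = 7/493.
Likelihood ratio of a positive = 0.76/0.09 = 76/9.
Target odds: 0.8 ÷ 0.2 = 4.
Require (76/9)ⁿ ≥ 4 ÷ (7/493) = 1972/7.
(76/9)² = 5776/81 falls short of 1972/7 but (76/9)³ = 438976/729 reaches it, so n = 3.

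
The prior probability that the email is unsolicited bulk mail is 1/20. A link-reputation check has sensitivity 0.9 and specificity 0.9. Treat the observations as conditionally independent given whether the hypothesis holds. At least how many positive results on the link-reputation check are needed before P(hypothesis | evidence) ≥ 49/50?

Prior odds = 0.05/0.95 = 1/19.
False-positive rate = 1 − 0.9 = 0.1; likelihood ratio of a positive = 0.9/0.1 = 9.
Target odds: 0.98 ÷ 0.02 = 49.
Need (1/19) × 9ⁿ ≥ 49, i.e. 9ⁿ ≥ 931.
9³ = 729 falls short of 931 but 9⁴ = 6561 reaches it, so n = 4.

4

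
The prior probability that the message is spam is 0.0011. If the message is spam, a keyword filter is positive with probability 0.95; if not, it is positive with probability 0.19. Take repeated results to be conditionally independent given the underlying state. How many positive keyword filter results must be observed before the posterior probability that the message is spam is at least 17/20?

6

Prior odds = 0.0011/0.9989 = 11/9989.
Likelihood ratio of a positive = 0.95/0.19 = 5.
Target odds: 0.85 ÷ 0.15 = 17/3.
Require 5ⁿ ≥ 17/3 ÷ (11/9989) = 169813/33.
5⁵ = 3125 falls short of 169813/33 but 5⁶ = 15625 reaches it, so n = 6.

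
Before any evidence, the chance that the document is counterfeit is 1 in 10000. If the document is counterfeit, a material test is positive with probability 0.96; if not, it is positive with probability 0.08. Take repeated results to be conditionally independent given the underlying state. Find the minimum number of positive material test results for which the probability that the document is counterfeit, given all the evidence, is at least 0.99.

6

Prior odds: 0.0001 ÷ 0.9999 = 1/9999.
Likelihood ratio of a positive = 0.96/0.08 = 12.
Target posterior odds = 0.99/0.01 = 99.
Require 12ⁿ ≥ 99 ÷ (1/9999) = 989901.
12⁵ = 248832 falls short of 989901 but 12⁶ = 2985984 reaches it, so n = 6.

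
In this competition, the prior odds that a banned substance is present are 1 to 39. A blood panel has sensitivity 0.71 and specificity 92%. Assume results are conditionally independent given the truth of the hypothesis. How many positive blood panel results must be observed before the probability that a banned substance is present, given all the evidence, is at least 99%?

4

Prior odds = 1/39.
False-positive rate = 1 − 0.92 = 0.08; likelihood ratio of a positive = 0.71/0.08 = 8.875.
Target posterior odds = 0.99/0.01 = 99.
Need (1/39) × 8.875ⁿ ≥ 99, i.e. 8.875ⁿ ≥ 3861.
8.875³ = 357911/512 falls short of 3861 but 8.875⁴ = 25411681/4096 reaches it, so n = 4.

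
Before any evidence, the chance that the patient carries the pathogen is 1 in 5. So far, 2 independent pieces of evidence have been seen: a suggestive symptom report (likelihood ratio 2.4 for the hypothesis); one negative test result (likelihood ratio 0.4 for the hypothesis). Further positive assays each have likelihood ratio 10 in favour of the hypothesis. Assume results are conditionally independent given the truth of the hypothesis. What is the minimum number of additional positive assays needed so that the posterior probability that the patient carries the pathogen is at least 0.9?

Prior odds = 0.2/0.8 = 0.25.
Combined Bayes factor of the evidence already in hand = 2.4 × 0.4 = 0.96.
Odds after that evidence = 0.25 × 0.96 = 0.24.
Target odds = 0.9/0.1 = 9.
Need 10ⁿ ≥ 9 ÷ 0.24 = 37.5.
10¹ = 10 falls short of 37.5 but 10² = 100 reaches it, so n = 2.

2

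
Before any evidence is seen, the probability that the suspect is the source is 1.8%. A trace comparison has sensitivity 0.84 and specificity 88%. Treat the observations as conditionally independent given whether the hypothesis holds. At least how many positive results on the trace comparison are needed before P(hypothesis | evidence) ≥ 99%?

Prior odds = 0.018/0.982 = 9/491.
False-positive rate = 1 − 0.88 = 0.12; likelihood ratio of a positive = 0.84/0.12 = 7.
Target odds: 0.99 ÷ 0.01 = 99.
Require 7ⁿ ≥ 99 ÷ (9/491) = 5401.
7⁴ = 2401 falls short of 5401 but 7⁵ = 16807 reaches it, so n = 5.

5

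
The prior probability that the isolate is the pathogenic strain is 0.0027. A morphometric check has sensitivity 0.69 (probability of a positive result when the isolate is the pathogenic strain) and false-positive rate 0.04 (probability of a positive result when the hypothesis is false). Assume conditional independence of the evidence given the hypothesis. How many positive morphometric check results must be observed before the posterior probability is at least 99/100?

Prior odds: 0.0027 ÷ 0.9973 = 27/9973.
Likelihood ratio of a positive result = 0.69/0.04 = 17.25.
Target posterior odds = 0.99/0.01 = 99.
Need (27/9973) × 17.25ⁿ ≥ 99, i.e. 17.25ⁿ ≥ 109703/3.
17.25³ = 5132.953125 falls short of 109703/3 but 17.25⁴ = 22667121/256 reaches it, so n = 4.

4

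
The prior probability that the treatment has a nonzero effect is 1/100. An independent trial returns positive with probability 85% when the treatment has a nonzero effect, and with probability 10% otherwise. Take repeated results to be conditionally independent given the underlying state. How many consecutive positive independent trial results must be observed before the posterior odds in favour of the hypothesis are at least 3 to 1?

3

Prior odds = 0.01/0.99 = 1/99.
Likelihood ratio of a positive result = 0.85/0.1 = 8.5.
Target odds = 3.
Require 8.5ⁿ ≥ 3 ÷ (1/99) = 297.
8.5² = 72.25 falls short of 297 but 8.5³ = 614.125 reaches it, so n = 3.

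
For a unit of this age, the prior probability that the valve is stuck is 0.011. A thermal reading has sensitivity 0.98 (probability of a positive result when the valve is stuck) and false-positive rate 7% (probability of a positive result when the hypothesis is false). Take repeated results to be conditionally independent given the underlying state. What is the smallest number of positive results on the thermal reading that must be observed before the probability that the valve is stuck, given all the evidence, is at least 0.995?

Prior odds: 0.011 ÷ 0.989 = 11/989.
Likelihood ratio of a positive result = 0.98/0.07 = 14.
Target odds: 0.995 ÷ 0.005 = 199.
Require 14ⁿ ≥ 199 ÷ (11/989) = 196811/11.
14³ = 2744 falls short of 196811/11 but 14⁴ = 38416 reaches it, so n = 4.

4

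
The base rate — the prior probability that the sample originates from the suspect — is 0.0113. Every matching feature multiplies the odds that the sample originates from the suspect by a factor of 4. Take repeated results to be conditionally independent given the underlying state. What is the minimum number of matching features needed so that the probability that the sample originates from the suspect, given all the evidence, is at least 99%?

7

Prior odds = 0.0113/0.9887 = 113/9887.
Likelihood ratio per matching feature = 4.
Target posterior odds = 0.99/0.01 = 99.
Need (113/9887) × 4ⁿ ≥ 99, i.e. 4ⁿ ≥ 978813/113.
4⁶ = 4096 falls short of 978813/113 but 4⁷ = 16384 reaches it, so n = 7.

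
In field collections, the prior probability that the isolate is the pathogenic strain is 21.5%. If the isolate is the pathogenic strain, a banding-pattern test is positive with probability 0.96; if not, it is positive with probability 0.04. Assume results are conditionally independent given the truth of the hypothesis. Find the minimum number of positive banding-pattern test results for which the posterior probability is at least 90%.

2

Prior odds = 0.215/0.785 = 43/157.
Likelihood ratio of a positive = 0.96/0.04 = 24.
Target posterior odds = 0.9/0.1 = 9.
Require 24ⁿ ≥ 9 ÷ (43/157) = 1413/43.
24¹ = 24 falls short of 1413/43 but 24² = 576 reaches it, so n = 2.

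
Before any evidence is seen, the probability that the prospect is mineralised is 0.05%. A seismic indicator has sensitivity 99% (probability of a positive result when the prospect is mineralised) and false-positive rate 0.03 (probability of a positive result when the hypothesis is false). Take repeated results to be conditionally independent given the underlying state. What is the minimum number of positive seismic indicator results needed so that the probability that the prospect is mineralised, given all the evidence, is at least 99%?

4

Prior odds = 0.0005/0.9995 = 1/1999.
Likelihood ratio of a positive result = 0.99/0.03 = 33.
Target posterior odds = 0.99/0.01 = 99.
Need (1/1999) × 33ⁿ ≥ 99, i.e. 33ⁿ ≥ 197901.
33³ = 35937 falls short of 197901 but 33⁴ = 1185921 reaches it, so n = 4.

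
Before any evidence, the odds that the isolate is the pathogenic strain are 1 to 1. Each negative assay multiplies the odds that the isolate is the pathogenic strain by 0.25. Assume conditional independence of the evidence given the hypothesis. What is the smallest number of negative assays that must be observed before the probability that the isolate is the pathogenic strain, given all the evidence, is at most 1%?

Prior odds = 1.
Likelihood ratio per negative assay = 0.25.
Target odds: 0.01 ÷ 0.99 = 1/99.
Need 1 × 0.25ⁿ ≤ 1/99, i.e. 0.25ⁿ ≤ 1/99.
0.25³ = 0.015625 is still above 1/99 but 0.25⁴ = 0.00390625 is at or below it, so n = 4.

4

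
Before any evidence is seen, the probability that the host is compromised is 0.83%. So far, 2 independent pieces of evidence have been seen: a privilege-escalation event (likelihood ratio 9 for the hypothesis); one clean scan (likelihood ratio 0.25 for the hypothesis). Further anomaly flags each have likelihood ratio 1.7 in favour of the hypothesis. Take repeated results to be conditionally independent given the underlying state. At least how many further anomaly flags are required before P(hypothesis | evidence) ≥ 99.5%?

18

Prior odds = 0.0083/0.9917 = 83/9917.
Combined Bayes factor of the evidence already in hand = 9 × 0.25 = 2.25.
Odds after that evidence = (83/9917) × 2.25 = 747/39668.
Target odds = 0.995/0.005 = 199.
Need 1.7ⁿ ≥ 199 ÷ (747/39668) = 7893932/747.
1.7¹⁷ ≈8272.4 falls short of 7893932/747 but 1.7¹⁸ ≈14063.1 reaches it, so n = 18.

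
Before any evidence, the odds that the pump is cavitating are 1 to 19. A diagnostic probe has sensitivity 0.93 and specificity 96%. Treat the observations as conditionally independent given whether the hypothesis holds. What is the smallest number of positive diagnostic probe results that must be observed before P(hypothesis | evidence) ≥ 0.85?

2

Prior odds = 1/19.
False-positive rate = 1 − 0.96 = 0.04; likelihood ratio of a positive = 0.93/0.04 = 23.25.
Target odds: 0.85 ÷ 0.15 = 17/3.
Require 23.25ⁿ ≥ 17/3 ÷ (1/19) = 323/3.
23.25¹ = 23.25 falls short of 323/3 but 23.25² = 540.5625 reaches it, so n = 2.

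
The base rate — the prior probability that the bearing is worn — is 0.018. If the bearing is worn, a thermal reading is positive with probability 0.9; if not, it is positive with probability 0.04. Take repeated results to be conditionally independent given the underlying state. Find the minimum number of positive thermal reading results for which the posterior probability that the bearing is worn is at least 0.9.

2

Prior odds = 0.018/0.982 = 9/491.
Likelihood ratio of a positive = 0.9/0.04 = 22.5.
Target odds: 0.9 ÷ 0.1 = 9.
Need (9/491) × 22.5ⁿ ≥ 9, i.e. 22.5ⁿ ≥ 491.
22.5¹ = 22.5 falls short of 491 but 22.5² = 506.25 reaches it, so n = 2.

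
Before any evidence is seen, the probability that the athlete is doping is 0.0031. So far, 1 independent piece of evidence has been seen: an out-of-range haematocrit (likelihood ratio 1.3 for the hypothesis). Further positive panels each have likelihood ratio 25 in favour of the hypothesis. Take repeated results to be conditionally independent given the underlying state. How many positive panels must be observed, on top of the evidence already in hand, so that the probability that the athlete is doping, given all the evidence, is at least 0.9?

3

Prior odds = 0.0031/0.9969 = 31/9969.
Bayes factor of the evidence already in hand = 1.3.
Odds after that evidence = (31/9969) × 1.3 = 403/99690.
Target odds = 0.9/0.1 = 9.
Need 25ⁿ ≥ 9 ÷ (403/99690) = 897210/403.
25² = 625 falls short of 897210/403 but 25³ = 15625 reaches it, so n = 3.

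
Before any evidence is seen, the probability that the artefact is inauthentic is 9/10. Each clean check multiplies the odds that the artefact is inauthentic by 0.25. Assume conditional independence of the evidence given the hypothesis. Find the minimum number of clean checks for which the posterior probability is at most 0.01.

5

Prior odds: 0.9 ÷ 0.1 = 9.
Likelihood ratio per clean check = 0.25.
Target odds: 0.01 ÷ 0.99 = 1/99.
Require 0.25ⁿ ≤ 1/99 ÷ 9 = 1/891.
0.25⁴ = 0.00390625 is still above 1/891 but 0.25⁵ = 1/1024 is at or below it, so n = 5.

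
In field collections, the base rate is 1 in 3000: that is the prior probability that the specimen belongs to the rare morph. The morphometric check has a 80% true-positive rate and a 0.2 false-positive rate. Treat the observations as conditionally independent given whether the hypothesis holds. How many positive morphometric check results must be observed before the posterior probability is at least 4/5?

Prior odds: (1/3000) ÷ (2999/3000) = 1/2999.
Likelihood ratio of a positive result = 0.8/0.2 = 4.
Target posterior odds = 0.8/0.2 = 4.
Need (1/2999) × 4ⁿ ≥ 4, i.e. 4ⁿ ≥ 11996.
4⁶ = 4096 falls short of 11996 but 4⁷ = 16384 reaches it, so n = 7.

7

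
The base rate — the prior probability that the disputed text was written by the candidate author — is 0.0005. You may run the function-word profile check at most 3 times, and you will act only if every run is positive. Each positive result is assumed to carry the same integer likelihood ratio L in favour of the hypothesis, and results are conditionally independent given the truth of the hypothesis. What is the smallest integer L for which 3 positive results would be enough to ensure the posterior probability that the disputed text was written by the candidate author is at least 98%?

Prior odds = 0.0005/0.9995 = 1/1999.
Target odds = 0.98/0.02 = 49.
Need L³ ≥ 49 ÷ (1/1999) = 97951.
46³ = 97336 < 97951 ≤ 103823 = 47³, so L = 47.

47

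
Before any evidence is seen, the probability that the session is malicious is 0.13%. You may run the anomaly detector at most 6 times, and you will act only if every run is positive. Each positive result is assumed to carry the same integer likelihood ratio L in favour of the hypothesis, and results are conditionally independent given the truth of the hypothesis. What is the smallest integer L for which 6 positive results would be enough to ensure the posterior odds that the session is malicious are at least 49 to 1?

6

Prior odds = 0.0013/0.9987 = 13/9987.
Target odds = 49.
Need L⁶ ≥ 49 ÷ (13/9987) = 489363/13.
5⁶ = 15625 < 489363/13 ≤ 46656 = 6⁶, so L = 6.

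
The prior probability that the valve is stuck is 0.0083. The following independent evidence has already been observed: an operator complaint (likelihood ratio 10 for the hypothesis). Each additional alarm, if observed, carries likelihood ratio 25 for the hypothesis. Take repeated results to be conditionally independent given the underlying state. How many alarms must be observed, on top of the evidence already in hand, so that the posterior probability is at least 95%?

2

Prior odds = 0.0083/0.9917 = 83/9917.
Bayes factor of the evidence already in hand = 10.
Odds after that evidence = (83/9917) × 10 = 830/9917.
Target odds = 0.95/0.05 = 19.
Need 25ⁿ ≥ 19 ÷ (830/9917) = 188423/830.
25¹ = 25 falls short of 188423/830 but 25² = 625 reaches it, so n = 2.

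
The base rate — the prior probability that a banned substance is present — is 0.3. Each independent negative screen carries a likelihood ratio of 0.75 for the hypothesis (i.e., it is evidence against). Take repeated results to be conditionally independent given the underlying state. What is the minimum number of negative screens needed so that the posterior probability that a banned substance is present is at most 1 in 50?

Prior odds: 0.3 ÷ 0.7 = 3/7.
Likelihood ratio per negative screen = 0.75.
Target odds: 0.02 ÷ 0.98 = 1/49.
Require 0.75ⁿ ≤ 1/49 ÷ (3/7) = 1/21.
0.75¹⁰ = 59049/1048576 is still above 1/21 but 0.75¹¹ = 177147/4194304 is at or below it, so n = 11.

11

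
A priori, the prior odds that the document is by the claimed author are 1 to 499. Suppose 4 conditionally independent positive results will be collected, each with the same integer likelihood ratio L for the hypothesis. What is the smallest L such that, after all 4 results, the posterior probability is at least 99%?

Prior odds = 1/499.
Target odds = 0.99/0.01 = 99.
Need L⁴ ≥ 99 ÷ (1/499) = 49401.
14⁴ = 38416 < 49401 ≤ 50625 = 15⁴, so L = 15.

15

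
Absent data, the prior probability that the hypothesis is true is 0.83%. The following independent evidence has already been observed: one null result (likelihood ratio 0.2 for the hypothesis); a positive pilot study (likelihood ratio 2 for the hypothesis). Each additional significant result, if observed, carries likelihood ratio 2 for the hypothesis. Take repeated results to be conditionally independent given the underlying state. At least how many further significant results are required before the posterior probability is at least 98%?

Prior odds = 0.0083/0.9917 = 83/9917.
Combined Bayes factor of the evidence already in hand = 0.2 × 2 = 0.4.
Odds after that evidence = (83/9917) × 0.4 = 166/49585.
Target odds = 0.98/0.02 = 49.
Need 2ⁿ ≥ 49 ÷ (166/49585) = 2429665/166.
2¹³ = 8192 falls short of 2429665/166 but 2¹⁴ = 16384 reaches it, so n = 14.

14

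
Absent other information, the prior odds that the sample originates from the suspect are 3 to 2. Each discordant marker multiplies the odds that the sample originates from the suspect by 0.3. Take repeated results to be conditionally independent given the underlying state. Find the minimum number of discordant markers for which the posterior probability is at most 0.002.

Prior odds = 1.5.
Likelihood ratio per discordant marker = 0.3.
Target odds: 0.002 ÷ 0.998 = 1/499.
Require 0.3ⁿ ≤ 1/499 ÷ 1.5 = 2/1497.
0.3⁵ = 243/100000 is still above 2/1497 but 0.3⁶ = 729/1000000 is at or below it, so n = 6.

6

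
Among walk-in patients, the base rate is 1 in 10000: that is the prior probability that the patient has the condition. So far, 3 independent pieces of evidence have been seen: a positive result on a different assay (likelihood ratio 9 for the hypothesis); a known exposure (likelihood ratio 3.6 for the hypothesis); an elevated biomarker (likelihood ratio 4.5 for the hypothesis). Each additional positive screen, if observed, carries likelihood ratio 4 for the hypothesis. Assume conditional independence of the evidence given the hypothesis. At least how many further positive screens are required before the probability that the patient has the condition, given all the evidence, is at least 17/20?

5

Prior odds = 0.0001/0.9999 = 1/9999.
Combined Bayes factor of the evidence already in hand = 9 × 3.6 × 4.5 = 145.8.
Odds after that evidence = (1/9999) × 145.8 = 81/5555.
Target odds = 0.85/0.15 = 17/3.
Need 4ⁿ ≥ 17/3 ÷ (81/5555) = 94435/243.
4⁴ = 256 falls short of 94435/243 but 4⁵ = 1024 reaches it, so n = 5.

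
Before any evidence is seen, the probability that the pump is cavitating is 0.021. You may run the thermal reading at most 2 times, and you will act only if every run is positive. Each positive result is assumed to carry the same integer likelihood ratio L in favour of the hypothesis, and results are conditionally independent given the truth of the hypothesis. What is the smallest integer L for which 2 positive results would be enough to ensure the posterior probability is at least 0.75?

12

Prior odds = 0.021/0.979 = 21/979.
Target odds = 0.75/0.25 = 3.
Need L² ≥ 3 ÷ (21/979) = 979/7.
11² = 121 < 979/7 ≤ 144 = 12², so L = 12.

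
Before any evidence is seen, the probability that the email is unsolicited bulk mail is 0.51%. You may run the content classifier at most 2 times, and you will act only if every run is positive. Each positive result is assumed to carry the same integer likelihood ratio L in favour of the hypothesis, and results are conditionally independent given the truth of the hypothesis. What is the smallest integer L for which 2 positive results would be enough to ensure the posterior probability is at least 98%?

Prior odds = 0.0051/0.9949 = 51/9949.
Target odds = 0.98/0.02 = 49.
Need L² ≥ 49 ÷ (51/9949) = 487501/51.
97² = 9409 < 487501/51 ≤ 9604 = 98², so L = 98.

98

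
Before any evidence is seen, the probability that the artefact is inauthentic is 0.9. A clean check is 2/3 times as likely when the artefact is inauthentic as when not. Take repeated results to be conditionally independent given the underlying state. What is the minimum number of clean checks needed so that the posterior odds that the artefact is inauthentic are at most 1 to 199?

Prior odds = 0.9/0.1 = 9.
Likelihood ratio per clean check = 2/3.
Target odds = 1/199.
Require (2/3)ⁿ ≤ 1/199 ÷ 9 = 1/1791.
(2/3)¹⁸ = 262144/387420489 is still above 1/1791 but (2/3)¹⁹ ≈0.000451093 is at or below it, so n = 19.

19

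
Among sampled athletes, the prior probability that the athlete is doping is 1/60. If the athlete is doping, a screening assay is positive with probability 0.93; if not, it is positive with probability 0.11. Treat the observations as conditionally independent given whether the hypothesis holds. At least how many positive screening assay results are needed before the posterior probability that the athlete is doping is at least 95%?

4

Prior odds = (1/60)/(59/60) = 1/59.
Likelihood ratio of a positive = 0.93/0.11 = 93/11.
Target posterior odds = 0.95/0.05 = 19.
Require (93/11)ⁿ ≥ 19 ÷ (1/59) = 1121.
(93/11)³ = 804357/1331 falls short of 1121 but (93/11)⁴ = 74805201/14641 reaches it, so n = 4.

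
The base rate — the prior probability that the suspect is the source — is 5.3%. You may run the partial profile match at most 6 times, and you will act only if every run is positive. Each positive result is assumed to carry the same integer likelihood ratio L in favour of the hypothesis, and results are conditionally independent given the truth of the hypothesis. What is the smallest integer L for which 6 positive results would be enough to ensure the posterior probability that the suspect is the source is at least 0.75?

Prior odds = 0.053/0.947 = 53/947.
Target odds = 0.75/0.25 = 3.
Need L⁶ ≥ 3 ÷ (53/947) = 2841/53.
1⁶ = 1 < 2841/53 ≤ 64 = 2⁶, so L = 2.

2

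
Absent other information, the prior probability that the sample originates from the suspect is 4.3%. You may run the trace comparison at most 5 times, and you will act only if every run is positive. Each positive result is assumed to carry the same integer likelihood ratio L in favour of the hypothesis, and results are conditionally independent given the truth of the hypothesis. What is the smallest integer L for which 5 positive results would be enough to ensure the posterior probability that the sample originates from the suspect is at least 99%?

Prior odds = 0.043/0.957 = 43/957.
Target odds = 0.99/0.01 = 99.
Need L⁵ ≥ 99 ÷ (43/957) = 94743/43.
4⁵ = 1024 < 94743/43 ≤ 3125 = 5⁵, so L = 5.

5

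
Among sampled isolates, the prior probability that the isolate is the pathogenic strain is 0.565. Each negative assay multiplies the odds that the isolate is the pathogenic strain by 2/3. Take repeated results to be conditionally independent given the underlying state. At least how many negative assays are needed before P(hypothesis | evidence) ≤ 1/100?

12

Prior odds = 0.565/0.435 = 113/87.
Likelihood ratio per negative assay = 2/3.
Target odds: 0.01 ÷ 0.99 = 1/99.
Need (113/87) × (2/3)ⁿ ≤ 1/99, i.e. (2/3)ⁿ ≤ 29/3729.
(2/3)¹¹ = 2048/177147 is still above 29/3729 but (2/3)¹² = 4096/531441 is at or below it, so n = 12.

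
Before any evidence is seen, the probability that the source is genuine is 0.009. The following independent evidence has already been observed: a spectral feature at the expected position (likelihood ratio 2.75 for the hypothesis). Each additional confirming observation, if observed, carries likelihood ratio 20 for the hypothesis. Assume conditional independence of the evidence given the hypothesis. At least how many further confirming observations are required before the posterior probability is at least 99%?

3

Prior odds = 0.009/0.991 = 9/991.
Bayes factor of the evidence already in hand = 2.75.
Odds after that evidence = (9/991) × 2.75 = 99/3964.
Target odds = 0.99/0.01 = 99.
Need 20ⁿ ≥ 99 ÷ (99/3964) = 3964.
20² = 400 falls short of 3964 but 20³ = 8000 reaches it, so n = 3.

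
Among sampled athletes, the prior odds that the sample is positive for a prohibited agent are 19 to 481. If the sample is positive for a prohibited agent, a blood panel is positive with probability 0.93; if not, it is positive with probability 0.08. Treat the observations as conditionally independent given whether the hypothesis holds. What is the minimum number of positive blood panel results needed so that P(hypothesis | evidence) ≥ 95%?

Prior odds = 19/481.
Likelihood ratio of a positive = 0.93/0.08 = 11.625.
Target odds: 0.95 ÷ 0.05 = 19.
Require 11.625ⁿ ≥ 19 ÷ (19/481) = 481.
11.625² = 135.140625 falls short of 481 but 11.625³ = 804357/512 reaches it, so n = 3.

3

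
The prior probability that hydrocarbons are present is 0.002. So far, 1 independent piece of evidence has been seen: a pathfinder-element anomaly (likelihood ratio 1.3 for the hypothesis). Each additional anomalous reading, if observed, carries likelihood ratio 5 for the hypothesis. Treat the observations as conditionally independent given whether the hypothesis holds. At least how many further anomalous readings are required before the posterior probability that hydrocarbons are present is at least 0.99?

Prior odds = 0.002/0.998 = 1/499.
Bayes factor of the evidence already in hand = 1.3.
Odds after that evidence = (1/499) × 1.3 = 13/4990.
Target odds = 0.99/0.01 = 99.
Need 5ⁿ ≥ 99 ÷ (13/4990) = 494010/13.
5⁶ = 15625 falls short of 494010/13 but 5⁷ = 78125 reaches it, so n = 7.

7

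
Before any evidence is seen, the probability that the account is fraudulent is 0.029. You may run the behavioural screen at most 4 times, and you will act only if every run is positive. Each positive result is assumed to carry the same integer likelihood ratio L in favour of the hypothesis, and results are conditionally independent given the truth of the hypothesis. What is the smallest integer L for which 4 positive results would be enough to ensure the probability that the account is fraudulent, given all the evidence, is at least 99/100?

Prior odds = 0.029/0.971 = 29/971.
Target odds = 0.99/0.01 = 99.
Need L⁴ ≥ 99 ÷ (29/971) = 96129/29.
7⁴ = 2401 < 96129/29 ≤ 4096 = 8⁴, so L = 8.

8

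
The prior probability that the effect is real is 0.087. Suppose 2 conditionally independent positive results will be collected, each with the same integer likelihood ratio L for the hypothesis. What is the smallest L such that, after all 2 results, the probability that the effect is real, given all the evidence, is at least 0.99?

Prior odds = 0.087/0.913 = 87/913.
Target odds = 0.99/0.01 = 99.
Need L² ≥ 99 ÷ (87/913) = 30129/29.
32² = 1024 < 30129/29 ≤ 1089 = 33², so L = 33.

33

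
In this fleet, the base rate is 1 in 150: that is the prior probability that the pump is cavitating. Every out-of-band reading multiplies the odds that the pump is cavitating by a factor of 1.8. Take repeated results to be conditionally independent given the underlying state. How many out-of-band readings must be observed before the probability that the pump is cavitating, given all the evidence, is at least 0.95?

14

Prior odds = (1/150)/(149/150) = 1/149.
Likelihood ratio per out-of-band reading = 1.8.
Target posterior odds = 0.95/0.05 = 19.
Require 1.8ⁿ ≥ 19 ÷ (1/149) = 2831.
1.8¹³ ≈2082.3 falls short of 2831 but 1.8¹⁴ ≈3748.13 reaches it, so n = 14.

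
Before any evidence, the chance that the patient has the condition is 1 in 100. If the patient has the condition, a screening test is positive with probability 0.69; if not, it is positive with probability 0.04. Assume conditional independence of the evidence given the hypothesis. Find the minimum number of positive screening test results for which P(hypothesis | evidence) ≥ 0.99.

Prior odds = 0.01/0.99 = 1/99.
Likelihood ratio of a positive = 0.69/0.04 = 17.25.
Target posterior odds = 0.99/0.01 = 99.
Need (1/99) × 17.25ⁿ ≥ 99, i.e. 17.25ⁿ ≥ 9801.
17.25³ = 5132.953125 falls short of 9801 but 17.25⁴ = 22667121/256 reaches it, so n = 4.

4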